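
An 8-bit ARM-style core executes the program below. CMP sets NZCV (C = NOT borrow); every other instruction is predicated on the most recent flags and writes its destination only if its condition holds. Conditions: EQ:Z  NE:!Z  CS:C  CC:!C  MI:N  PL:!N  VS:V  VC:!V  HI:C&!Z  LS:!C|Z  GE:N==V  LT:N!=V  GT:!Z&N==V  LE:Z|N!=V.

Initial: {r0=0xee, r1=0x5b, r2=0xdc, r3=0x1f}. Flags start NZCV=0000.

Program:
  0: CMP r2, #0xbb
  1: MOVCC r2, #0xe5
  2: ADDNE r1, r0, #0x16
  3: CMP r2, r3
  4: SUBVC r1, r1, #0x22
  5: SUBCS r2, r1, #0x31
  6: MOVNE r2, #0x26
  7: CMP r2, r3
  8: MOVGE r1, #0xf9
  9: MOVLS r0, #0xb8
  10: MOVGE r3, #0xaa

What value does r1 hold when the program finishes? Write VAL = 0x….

VAL = 0xf9

[0] flags=0010 → (cmp)
[1] flags=0010 CC?F → skip
[2] flags=0010 NE?T → r1=0x04
[3] flags=1010 → (cmp)
[4] flags=1010 VC?T → r1=0xe2
[5] flags=1010 CS?T → r2=0xb1
[6] flags=1010 NE?T → r2=0x26
[7] flags=0010 → (cmp)
[8] flags=0010 GE?T → r1=0xf9
[9] flags=0010 LS?F → skip
[10] flags=0010 GE?T → r3=0xaa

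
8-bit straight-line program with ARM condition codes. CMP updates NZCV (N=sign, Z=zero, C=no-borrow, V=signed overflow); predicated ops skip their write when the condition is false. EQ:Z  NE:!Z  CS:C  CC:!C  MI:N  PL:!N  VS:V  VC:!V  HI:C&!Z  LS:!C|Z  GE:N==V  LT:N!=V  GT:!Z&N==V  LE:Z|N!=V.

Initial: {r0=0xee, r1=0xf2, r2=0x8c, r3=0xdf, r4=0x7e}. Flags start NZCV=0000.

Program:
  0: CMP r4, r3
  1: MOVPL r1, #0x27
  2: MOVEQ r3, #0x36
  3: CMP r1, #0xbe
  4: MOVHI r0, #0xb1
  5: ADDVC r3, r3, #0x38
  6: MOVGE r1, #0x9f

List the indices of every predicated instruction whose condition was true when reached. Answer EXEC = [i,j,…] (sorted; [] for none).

[0] flags=1001 → (cmp)
[1] flags=1001 PL?F → skip
[2] flags=1001 EQ?F → skip
[3] flags=0010 → (cmp)
[4] flags=0010 HI?T → r0=0xb1
[5] flags=0010 VC?T → r3=0x17
[6] flags=0010 GE?T → r1=0x9f

EXEC = [4,5,6]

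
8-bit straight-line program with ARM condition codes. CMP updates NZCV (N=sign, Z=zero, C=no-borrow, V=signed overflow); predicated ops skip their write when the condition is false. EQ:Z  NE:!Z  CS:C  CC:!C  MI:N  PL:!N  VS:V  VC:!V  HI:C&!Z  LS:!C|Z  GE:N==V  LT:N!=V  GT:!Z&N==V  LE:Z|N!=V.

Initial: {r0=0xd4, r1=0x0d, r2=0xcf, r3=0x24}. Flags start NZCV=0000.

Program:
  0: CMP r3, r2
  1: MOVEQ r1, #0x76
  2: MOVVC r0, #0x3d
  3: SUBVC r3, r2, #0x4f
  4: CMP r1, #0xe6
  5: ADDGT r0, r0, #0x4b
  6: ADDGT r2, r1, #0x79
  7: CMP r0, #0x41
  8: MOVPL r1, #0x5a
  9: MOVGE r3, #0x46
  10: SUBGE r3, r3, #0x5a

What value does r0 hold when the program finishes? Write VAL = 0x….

0: ✓ CMP  NZCV=0000
1: · MOVEQ
2: ✓ MOVVC  r0←0x3d
3: ✓ SUBVC  r3←0x80
4: ✓ CMP  NZCV=0000
5: ✓ ADDGT  r0←0x88
6: ✓ ADDGT  r2←0x86
7: ✓ CMP  NZCV=0011
8: ✓ MOVPL  r1←0x5a
9: · MOVGE
10: · SUBGE

VAL = 0x88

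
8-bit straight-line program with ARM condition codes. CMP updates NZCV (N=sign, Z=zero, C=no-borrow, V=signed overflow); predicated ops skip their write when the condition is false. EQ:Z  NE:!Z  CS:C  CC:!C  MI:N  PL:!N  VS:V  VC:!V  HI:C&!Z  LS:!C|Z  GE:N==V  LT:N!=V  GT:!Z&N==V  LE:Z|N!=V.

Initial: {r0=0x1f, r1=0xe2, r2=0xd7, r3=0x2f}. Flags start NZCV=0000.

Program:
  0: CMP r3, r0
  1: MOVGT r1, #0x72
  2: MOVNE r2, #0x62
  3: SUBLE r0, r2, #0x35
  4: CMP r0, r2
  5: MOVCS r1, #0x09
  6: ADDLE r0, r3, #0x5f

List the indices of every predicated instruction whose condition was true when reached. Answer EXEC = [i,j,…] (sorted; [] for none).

0: ✓ CMP  NZCV=0010
1: ✓ MOVGT  r1←0x72
2: ✓ MOVNE  r2←0x62
3: · SUBLE
4: ✓ CMP  NZCV=1000
5: · MOVCS
6: ✓ ADDLE  r0←0x8e

EXEC = [1,2,6]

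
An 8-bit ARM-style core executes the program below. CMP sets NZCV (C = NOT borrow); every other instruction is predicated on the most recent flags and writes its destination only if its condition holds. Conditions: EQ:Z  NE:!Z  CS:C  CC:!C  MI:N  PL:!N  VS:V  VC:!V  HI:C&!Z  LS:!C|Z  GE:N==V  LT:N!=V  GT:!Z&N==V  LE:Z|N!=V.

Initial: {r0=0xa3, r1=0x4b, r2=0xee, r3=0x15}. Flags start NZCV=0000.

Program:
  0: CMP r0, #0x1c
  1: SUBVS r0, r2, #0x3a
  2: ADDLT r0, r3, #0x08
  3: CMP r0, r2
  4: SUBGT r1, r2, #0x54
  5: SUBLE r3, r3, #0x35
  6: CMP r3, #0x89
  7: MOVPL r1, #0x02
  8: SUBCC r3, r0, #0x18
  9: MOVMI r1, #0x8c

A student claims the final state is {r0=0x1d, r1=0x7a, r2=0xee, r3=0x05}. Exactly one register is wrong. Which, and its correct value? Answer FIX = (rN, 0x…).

[0] flags=1010 → (cmp)
[1] flags=1010 VS?F → skip
[2] flags=1010 LT?T → r0=0x1d
[3] flags=0000 → (cmp)
[4] flags=0000 GT?T → r1=0x9a
[5] flags=0000 LE?F → skip
[6] flags=1001 → (cmp)
[7] flags=1001 PL?F → skip
[8] flags=1001 CC?T → r3=0x05
[9] flags=1001 MI?T → r1=0x8c

FIX = (r1, 0x8c)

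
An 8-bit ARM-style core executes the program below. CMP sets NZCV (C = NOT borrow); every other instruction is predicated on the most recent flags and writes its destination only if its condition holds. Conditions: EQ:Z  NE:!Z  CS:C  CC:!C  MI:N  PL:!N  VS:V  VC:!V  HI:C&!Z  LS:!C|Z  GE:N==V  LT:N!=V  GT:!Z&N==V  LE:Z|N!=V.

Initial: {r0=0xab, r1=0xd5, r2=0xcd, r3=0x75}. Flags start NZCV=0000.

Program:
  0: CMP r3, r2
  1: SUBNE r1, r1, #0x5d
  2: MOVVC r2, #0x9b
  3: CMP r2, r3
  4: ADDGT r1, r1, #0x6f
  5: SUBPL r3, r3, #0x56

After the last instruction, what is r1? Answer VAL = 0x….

[0] flags=1001 → (cmp)
[1] flags=1001 NE?T → r1=0x78
[2] flags=1001 VC?F → skip
[3] flags=0011 → (cmp)
[4] flags=0011 GT?F → skip
[5] flags=0011 PL?T → r3=0x1f

VAL = 0x78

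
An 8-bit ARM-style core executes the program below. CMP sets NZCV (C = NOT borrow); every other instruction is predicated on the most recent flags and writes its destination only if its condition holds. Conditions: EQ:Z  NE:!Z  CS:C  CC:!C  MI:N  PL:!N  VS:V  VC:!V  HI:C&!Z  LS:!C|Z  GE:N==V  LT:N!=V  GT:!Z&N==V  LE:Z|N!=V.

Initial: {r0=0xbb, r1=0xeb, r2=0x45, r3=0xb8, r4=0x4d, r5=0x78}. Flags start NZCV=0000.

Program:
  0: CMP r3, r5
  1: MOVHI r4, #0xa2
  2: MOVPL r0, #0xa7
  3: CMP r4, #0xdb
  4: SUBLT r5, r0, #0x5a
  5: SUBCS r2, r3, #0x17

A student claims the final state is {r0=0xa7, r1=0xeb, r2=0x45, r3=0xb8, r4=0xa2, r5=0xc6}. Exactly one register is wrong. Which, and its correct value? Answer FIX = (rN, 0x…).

0: ✓ CMP  NZCV=0011
1: ✓ MOVHI  r4←0xa2
2: ✓ MOVPL  r0←0xa7
3: ✓ CMP  NZCV=1000
4: ✓ SUBLT  r5←0x4d
5: · SUBCS

FIX = (r5, 0x4d)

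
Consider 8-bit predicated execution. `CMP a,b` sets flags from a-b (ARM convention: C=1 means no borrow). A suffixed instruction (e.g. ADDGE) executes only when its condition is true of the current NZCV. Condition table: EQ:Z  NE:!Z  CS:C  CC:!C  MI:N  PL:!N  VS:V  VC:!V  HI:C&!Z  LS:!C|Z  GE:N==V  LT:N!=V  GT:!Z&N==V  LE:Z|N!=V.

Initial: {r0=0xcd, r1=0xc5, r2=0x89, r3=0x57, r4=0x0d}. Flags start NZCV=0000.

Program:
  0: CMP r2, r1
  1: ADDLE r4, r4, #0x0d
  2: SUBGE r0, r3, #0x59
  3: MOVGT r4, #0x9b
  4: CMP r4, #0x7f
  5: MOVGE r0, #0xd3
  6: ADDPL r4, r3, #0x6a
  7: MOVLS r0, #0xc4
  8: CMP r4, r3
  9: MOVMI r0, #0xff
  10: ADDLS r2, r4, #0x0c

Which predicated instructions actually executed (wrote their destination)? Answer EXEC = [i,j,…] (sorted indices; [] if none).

0: ✓ CMP  NZCV=1000
1: ✓ ADDLE  r4←0x1a
2: · SUBGE
3: · MOVGT
4: ✓ CMP  NZCV=1000
5: · MOVGE
6: · ADDPL
7: ✓ MOVLS  r0←0xc4
8: ✓ CMP  NZCV=1000
9: ✓ MOVMI  r0←0xff
10: ✓ ADDLS  r2←0x26

EXEC = [1,7,9,10]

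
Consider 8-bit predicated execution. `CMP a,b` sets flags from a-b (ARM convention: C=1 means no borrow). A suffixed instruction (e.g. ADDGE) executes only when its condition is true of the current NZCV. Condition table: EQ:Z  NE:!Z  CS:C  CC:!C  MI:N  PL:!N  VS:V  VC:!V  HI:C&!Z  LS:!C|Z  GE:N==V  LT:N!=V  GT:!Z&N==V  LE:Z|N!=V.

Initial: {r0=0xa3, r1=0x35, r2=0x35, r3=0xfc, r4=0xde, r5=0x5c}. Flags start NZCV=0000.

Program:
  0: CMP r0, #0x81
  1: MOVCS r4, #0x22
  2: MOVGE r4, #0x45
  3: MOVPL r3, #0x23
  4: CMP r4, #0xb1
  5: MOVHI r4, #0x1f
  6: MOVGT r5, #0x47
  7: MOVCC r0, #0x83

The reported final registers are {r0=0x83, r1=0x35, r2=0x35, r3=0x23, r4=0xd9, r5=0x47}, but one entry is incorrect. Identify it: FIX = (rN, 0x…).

FIX = (r4, 0x45)

[0] flags=0010 → (cmp)
[1] flags=0010 CS?T → r4=0x22
[2] flags=0010 GE?T → r4=0x45
[3] flags=0010 PL?T → r3=0x23
[4] flags=1001 → (cmp)
[5] flags=1001 HI?F → skip
[6] flags=1001 GT?T → r5=0x47
[7] flags=1001 CC?T → r0=0x83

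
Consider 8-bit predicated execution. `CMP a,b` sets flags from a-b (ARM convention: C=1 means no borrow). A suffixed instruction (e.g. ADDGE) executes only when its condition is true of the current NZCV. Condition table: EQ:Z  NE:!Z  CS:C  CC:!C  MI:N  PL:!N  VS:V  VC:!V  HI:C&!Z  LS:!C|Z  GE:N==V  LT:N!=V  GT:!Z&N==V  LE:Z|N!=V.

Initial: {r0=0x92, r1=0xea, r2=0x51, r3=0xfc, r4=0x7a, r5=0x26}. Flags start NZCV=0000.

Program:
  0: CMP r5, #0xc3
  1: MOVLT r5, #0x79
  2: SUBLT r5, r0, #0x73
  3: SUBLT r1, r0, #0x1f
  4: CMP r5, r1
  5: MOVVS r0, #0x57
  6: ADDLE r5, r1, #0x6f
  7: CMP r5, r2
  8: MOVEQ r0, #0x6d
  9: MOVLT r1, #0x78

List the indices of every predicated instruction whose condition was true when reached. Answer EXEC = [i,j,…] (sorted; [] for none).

[0] flags=0000 → (cmp)
[1] flags=0000 LT?F → skip
[2] flags=0000 LT?F → skip
[3] flags=0000 LT?F → skip
[4] flags=0000 → (cmp)
[5] flags=0000 VS?F → skip
[6] flags=0000 LE?F → skip
[7] flags=1000 → (cmp)
[8] flags=1000 EQ?F → skip
[9] flags=1000 LT?T → r1=0x78

EXEC = [9]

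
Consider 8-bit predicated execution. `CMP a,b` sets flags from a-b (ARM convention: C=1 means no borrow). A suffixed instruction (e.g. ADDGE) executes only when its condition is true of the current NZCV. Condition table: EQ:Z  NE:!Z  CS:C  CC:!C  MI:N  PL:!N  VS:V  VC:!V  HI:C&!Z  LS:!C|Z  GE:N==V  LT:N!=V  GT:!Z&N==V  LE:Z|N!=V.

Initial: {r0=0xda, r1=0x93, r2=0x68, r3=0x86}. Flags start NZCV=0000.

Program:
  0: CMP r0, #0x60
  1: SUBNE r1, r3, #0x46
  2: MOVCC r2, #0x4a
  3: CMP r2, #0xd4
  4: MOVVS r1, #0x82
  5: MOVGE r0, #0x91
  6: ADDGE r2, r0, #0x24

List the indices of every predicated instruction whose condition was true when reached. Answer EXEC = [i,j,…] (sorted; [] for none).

0: ✓ CMP  NZCV=0011
1: ✓ SUBNE  r1←0x40
2: · MOVCC
3: ✓ CMP  NZCV=1001
4: ✓ MOVVS  r1←0x82
5: ✓ MOVGE  r0←0x91
6: ✓ ADDGE  r2←0xb5

EXEC = [1,4,5,6]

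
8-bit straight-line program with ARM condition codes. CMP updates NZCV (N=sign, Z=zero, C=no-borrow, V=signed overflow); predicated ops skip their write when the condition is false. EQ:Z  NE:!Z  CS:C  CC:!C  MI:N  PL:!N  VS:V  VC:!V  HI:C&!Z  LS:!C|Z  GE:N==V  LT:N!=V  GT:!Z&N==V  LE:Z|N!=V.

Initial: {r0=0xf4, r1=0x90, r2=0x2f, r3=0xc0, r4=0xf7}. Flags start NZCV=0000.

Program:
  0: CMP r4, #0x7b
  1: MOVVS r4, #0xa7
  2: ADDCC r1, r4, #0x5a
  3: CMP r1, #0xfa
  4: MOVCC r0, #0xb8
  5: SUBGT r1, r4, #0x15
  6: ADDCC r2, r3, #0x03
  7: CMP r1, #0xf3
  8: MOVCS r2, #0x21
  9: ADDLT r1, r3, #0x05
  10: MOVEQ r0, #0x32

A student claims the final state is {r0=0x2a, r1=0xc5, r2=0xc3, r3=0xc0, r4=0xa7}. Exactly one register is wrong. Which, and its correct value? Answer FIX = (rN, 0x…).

FIX = (r0, 0xb8)

[0] flags=0011 → (cmp)
[1] flags=0011 VS?T → r4=0xa7
[2] flags=0011 CC?F → skip
[3] flags=1000 → (cmp)
[4] flags=1000 CC?T → r0=0xb8
[5] flags=1000 GT?F → skip
[6] flags=1000 CC?T → r2=0xc3
[7] flags=1000 → (cmp)
[8] flags=1000 CS?F → skip
[9] flags=1000 LT?T → r1=0xc5
[10] flags=1000 EQ?F → skip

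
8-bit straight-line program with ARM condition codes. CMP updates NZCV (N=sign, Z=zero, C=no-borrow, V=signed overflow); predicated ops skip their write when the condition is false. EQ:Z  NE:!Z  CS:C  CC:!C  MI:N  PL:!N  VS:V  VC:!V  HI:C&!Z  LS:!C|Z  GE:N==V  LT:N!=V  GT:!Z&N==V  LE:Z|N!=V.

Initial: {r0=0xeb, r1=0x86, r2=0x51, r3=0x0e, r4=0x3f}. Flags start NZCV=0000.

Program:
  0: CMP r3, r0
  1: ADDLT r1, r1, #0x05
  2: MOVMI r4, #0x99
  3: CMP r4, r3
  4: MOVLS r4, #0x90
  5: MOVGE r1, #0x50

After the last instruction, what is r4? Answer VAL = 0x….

VAL = 0x3f

0: ✓ CMP  NZCV=0000
1: · ADDLT
2: · MOVMI
3: ✓ CMP  NZCV=0010
4: · MOVLS
5: ✓ MOVGE  r1←0x50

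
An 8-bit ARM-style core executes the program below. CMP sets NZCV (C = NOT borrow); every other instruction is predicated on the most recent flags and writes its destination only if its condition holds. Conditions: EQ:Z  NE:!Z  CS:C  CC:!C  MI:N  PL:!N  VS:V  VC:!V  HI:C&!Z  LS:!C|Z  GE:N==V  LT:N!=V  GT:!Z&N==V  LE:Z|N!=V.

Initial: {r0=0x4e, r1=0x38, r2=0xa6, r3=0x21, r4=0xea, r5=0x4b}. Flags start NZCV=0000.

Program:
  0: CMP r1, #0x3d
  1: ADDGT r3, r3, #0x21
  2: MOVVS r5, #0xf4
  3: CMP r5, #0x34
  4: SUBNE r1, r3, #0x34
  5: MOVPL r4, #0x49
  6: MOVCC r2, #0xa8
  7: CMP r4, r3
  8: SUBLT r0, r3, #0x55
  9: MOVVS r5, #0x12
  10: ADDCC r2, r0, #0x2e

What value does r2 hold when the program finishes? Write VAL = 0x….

VAL = 0xa6

[0] flags=1000 → (cmp)
[1] flags=1000 GT?F → skip
[2] flags=1000 VS?F → skip
[3] flags=0010 → (cmp)
[4] flags=0010 NE?T → r1=0xed
[5] flags=0010 PL?T → r4=0x49
[6] flags=0010 CC?F → skip
[7] flags=0010 → (cmp)
[8] flags=0010 LT?F → skip
[9] flags=0010 VS?F → skip
[10] flags=0010 CC?F → skip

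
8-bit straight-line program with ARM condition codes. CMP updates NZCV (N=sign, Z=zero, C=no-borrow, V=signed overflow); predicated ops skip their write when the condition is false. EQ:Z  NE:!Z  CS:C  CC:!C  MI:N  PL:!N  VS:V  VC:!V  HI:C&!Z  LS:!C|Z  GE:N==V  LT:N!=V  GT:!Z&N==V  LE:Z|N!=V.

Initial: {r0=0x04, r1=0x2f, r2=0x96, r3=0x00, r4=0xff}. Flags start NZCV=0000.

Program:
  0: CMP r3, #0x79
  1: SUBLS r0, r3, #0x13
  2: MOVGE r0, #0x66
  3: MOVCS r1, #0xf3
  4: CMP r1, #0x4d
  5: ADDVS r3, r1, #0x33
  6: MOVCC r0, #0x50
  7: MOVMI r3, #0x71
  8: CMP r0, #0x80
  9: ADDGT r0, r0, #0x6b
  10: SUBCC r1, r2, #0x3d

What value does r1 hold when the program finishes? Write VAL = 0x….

[0] flags=1000 → (cmp)
[1] flags=1000 LS?T → r0=0xed
[2] flags=1000 GE?F → skip
[3] flags=1000 CS?F → skip
[4] flags=1000 → (cmp)
[5] flags=1000 VS?F → skip
[6] flags=1000 CC?T → r0=0x50
[7] flags=1000 MI?T → r3=0x71
[8] flags=1001 → (cmp)
[9] flags=1001 GT?T → r0=0xbb
[10] flags=1001 CC?T → r1=0x59

VAL = 0x59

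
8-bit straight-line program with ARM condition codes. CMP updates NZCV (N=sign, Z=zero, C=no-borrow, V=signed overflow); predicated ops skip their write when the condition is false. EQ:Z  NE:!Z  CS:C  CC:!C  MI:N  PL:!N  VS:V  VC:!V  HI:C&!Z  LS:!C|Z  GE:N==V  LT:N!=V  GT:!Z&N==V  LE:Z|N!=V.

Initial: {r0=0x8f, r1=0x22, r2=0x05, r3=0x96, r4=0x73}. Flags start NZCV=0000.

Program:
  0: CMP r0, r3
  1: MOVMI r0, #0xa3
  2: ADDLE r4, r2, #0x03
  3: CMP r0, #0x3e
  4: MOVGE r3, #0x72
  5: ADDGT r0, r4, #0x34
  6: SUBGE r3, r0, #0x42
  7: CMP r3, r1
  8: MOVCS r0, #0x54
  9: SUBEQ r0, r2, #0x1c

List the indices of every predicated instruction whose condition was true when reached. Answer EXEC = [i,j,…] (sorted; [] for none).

[0] flags=1000 → (cmp)
[1] flags=1000 MI?T → r0=0xa3
[2] flags=1000 LE?T → r4=0x08
[3] flags=0011 → (cmp)
[4] flags=0011 GE?F → skip
[5] flags=0011 GT?F → skip
[6] flags=0011 GE?F → skip
[7] flags=0011 → (cmp)
[8] flags=0011 CS?T → r0=0x54
[9] flags=0011 EQ?F → skip

EXEC = [1,2,8]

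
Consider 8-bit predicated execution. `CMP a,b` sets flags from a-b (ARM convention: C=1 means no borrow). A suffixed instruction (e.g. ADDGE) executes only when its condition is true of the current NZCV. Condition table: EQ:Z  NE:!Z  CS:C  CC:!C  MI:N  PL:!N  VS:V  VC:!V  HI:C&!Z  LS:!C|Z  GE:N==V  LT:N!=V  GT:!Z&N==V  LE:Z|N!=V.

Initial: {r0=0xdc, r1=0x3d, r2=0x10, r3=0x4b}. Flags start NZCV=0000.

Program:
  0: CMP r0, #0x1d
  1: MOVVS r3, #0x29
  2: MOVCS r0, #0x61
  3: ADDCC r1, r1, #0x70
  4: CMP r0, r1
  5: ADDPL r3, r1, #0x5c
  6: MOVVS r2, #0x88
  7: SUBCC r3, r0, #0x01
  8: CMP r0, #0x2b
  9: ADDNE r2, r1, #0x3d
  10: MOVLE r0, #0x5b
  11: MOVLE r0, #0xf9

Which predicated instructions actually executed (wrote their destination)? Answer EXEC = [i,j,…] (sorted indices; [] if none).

0: ✓ CMP  NZCV=1010
1: · MOVVS
2: ✓ MOVCS  r0←0x61
3: · ADDCC
4: ✓ CMP  NZCV=0010
5: ✓ ADDPL  r3←0x99
6: · MOVVS
7: · SUBCC
8: ✓ CMP  NZCV=0010
9: ✓ ADDNE  r2←0x7a
10: · MOVLE
11: · MOVLE

EXEC = [2,5,9]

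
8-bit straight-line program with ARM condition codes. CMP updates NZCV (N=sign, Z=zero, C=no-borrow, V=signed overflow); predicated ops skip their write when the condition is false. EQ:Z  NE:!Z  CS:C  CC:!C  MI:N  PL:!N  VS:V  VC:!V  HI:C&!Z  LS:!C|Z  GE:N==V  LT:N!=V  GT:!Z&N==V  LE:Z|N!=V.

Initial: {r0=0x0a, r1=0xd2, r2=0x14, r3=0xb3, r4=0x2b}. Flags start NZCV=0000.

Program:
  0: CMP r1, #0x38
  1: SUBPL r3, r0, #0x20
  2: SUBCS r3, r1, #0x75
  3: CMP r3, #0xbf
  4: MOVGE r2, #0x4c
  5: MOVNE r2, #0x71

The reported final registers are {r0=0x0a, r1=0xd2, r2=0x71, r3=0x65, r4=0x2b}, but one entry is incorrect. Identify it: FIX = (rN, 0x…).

[0] flags=1010 → (cmp)
[1] flags=1010 PL?F → skip
[2] flags=1010 CS?T → r3=0x5d
[3] flags=1001 → (cmp)
[4] flags=1001 GE?T → r2=0x4c
[5] flags=1001 NE?T → r2=0x71

FIX = (r3, 0x5d)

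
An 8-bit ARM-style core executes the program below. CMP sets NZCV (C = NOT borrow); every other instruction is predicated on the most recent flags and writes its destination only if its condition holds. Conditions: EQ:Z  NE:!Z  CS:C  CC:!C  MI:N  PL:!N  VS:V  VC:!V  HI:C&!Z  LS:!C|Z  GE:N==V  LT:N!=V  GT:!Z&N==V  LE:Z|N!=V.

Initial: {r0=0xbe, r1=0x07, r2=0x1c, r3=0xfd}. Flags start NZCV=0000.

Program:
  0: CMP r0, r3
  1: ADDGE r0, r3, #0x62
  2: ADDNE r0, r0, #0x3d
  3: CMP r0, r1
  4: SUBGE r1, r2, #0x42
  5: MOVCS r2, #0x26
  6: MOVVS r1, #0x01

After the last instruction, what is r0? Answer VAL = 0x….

VAL = 0xfb

0: ✓ CMP  NZCV=1000
1: · ADDGE
2: ✓ ADDNE  r0←0xfb
3: ✓ CMP  NZCV=1010
4: · SUBGE
5: ✓ MOVCS  r2←0x26
6: · MOVVS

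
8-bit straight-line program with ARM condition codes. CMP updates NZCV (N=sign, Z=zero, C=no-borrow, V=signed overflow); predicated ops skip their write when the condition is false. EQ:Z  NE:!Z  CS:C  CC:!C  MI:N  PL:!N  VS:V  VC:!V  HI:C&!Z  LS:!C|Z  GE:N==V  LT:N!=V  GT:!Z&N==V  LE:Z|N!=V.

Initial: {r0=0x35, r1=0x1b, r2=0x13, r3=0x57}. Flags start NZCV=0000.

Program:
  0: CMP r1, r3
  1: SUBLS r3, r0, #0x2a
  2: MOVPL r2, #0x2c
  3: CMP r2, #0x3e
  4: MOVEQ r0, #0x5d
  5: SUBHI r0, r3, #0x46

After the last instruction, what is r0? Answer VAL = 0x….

VAL = 0x35

[0] flags=1000 → (cmp)
[1] flags=1000 LS?T → r3=0x0b
[2] flags=1000 PL?F → skip
[3] flags=1000 → (cmp)
[4] flags=1000 EQ?F → skip
[5] flags=1000 HI?F → skip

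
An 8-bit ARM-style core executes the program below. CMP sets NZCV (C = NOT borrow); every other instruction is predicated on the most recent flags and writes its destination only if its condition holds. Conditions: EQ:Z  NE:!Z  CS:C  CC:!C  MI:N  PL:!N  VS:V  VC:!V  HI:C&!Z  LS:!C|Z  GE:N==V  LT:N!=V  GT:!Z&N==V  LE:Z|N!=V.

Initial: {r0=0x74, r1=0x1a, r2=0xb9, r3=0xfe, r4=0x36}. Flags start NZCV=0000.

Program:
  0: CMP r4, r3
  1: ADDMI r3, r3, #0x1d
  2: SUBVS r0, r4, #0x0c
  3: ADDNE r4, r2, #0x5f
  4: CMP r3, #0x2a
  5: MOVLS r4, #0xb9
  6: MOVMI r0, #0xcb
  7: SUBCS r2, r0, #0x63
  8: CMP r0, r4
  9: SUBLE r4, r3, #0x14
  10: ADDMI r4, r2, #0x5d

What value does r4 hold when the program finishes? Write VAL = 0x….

0: ✓ CMP  NZCV=0000
1: · ADDMI
2: · SUBVS
3: ✓ ADDNE  r4←0x18
4: ✓ CMP  NZCV=1010
5: · MOVLS
6: ✓ MOVMI  r0←0xcb
7: ✓ SUBCS  r2←0x68
8: ✓ CMP  NZCV=1010
9: ✓ SUBLE  r4←0xea
10: ✓ ADDMI  r4←0xc5

VAL = 0xc5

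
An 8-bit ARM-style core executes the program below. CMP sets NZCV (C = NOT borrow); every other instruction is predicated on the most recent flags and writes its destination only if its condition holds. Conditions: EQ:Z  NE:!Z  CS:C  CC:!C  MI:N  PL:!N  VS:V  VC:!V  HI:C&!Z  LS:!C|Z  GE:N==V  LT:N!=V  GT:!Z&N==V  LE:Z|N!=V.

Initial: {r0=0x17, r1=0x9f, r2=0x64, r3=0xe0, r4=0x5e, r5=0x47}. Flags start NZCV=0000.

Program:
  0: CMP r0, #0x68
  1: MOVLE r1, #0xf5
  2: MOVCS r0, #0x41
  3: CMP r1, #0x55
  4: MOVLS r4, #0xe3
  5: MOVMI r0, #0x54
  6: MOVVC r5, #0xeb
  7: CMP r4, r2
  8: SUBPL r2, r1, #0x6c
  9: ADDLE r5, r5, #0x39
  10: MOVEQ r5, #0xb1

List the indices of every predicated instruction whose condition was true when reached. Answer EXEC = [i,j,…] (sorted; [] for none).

EXEC = [1,5,6,9]

0: ✓ CMP  NZCV=1000
1: ✓ MOVLE  r1←0xf5
2: · MOVCS
3: ✓ CMP  NZCV=1010
4: · MOVLS
5: ✓ MOVMI  r0←0x54
6: ✓ MOVVC  r5←0xeb
7: ✓ CMP  NZCV=1000
8: · SUBPL
9: ✓ ADDLE  r5←0x24
10: · MOVEQ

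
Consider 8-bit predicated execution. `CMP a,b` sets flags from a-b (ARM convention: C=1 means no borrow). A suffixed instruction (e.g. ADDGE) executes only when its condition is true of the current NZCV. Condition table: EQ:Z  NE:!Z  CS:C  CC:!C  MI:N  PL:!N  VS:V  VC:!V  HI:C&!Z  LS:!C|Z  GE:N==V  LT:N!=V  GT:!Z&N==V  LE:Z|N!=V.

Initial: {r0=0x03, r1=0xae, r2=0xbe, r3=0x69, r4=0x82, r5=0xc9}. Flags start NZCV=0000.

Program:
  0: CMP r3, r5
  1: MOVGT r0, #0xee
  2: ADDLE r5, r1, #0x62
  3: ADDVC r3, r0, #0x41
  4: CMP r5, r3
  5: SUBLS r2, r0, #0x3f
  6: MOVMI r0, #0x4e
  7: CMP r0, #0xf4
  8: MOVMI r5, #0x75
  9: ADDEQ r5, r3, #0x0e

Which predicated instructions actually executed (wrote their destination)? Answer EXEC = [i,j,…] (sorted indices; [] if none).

EXEC = [1,8]

[0] flags=1001 → (cmp)
[1] flags=1001 GT?T → r0=0xee
[2] flags=1001 LE?F → skip
[3] flags=1001 VC?F → skip
[4] flags=0011 → (cmp)
[5] flags=0011 LS?F → skip
[6] flags=0011 MI?F → skip
[7] flags=1000 → (cmp)
[8] flags=1000 MI?T → r5=0x75
[9] flags=1000 EQ?F → skip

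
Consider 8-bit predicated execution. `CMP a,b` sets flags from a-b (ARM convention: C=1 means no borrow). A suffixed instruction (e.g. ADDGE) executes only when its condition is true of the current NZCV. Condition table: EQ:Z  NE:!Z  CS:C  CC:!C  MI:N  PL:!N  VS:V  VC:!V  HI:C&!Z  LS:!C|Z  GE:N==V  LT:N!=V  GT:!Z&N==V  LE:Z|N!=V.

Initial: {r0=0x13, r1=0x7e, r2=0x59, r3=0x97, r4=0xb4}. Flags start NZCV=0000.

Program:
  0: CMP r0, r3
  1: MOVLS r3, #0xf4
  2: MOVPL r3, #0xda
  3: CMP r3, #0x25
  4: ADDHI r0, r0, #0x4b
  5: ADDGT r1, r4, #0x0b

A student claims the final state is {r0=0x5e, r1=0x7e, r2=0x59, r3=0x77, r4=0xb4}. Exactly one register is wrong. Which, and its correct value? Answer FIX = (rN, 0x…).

0: ✓ CMP  NZCV=0000
1: ✓ MOVLS  r3←0xf4
2: ✓ MOVPL  r3←0xda
3: ✓ CMP  NZCV=1010
4: ✓ ADDHI  r0←0x5e
5: · ADDGT

FIX = (r3, 0xda)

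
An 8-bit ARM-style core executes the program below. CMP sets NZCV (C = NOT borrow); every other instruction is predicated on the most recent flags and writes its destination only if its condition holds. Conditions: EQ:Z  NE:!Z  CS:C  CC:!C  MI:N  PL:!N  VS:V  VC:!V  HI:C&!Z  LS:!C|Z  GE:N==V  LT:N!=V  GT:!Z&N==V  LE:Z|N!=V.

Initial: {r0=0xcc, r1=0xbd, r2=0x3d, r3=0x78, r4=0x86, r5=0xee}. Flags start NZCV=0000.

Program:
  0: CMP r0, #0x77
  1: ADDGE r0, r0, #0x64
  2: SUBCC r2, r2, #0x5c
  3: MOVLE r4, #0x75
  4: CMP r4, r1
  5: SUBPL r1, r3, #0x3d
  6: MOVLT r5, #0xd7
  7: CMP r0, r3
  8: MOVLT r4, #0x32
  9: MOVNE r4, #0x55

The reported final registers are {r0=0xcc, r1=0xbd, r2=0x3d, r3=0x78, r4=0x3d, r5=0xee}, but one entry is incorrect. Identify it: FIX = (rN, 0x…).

FIX = (r4, 0x55)

[0] flags=0011 → (cmp)
[1] flags=0011 GE?F → skip
[2] flags=0011 CC?F → skip
[3] flags=0011 LE?T → r4=0x75
[4] flags=1001 → (cmp)
[5] flags=1001 PL?F → skip
[6] flags=1001 LT?F → skip
[7] flags=0011 → (cmp)
[8] flags=0011 LT?T → r4=0x32
[9] flags=0011 NE?T → r4=0x55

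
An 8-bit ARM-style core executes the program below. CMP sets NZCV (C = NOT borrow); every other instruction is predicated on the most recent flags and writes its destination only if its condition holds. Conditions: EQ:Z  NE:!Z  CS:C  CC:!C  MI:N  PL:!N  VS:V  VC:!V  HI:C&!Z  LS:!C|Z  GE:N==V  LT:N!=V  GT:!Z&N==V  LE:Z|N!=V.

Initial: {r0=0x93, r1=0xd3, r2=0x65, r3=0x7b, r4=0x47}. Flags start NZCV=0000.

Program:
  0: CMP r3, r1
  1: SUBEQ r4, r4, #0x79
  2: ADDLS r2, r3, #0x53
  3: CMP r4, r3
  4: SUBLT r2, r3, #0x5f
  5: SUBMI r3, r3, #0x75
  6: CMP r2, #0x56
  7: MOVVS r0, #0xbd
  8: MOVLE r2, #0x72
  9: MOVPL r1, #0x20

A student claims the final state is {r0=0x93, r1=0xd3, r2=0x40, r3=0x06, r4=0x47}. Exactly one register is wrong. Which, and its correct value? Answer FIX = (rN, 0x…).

FIX = (r2, 0x72)

0: ✓ CMP  NZCV=1001
1: · SUBEQ
2: ✓ ADDLS  r2←0xce
3: ✓ CMP  NZCV=1000
4: ✓ SUBLT  r2←0x1c
5: ✓ SUBMI  r3←0x06
6: ✓ CMP  NZCV=1000
7: · MOVVS
8: ✓ MOVLE  r2←0x72
9: · MOVPL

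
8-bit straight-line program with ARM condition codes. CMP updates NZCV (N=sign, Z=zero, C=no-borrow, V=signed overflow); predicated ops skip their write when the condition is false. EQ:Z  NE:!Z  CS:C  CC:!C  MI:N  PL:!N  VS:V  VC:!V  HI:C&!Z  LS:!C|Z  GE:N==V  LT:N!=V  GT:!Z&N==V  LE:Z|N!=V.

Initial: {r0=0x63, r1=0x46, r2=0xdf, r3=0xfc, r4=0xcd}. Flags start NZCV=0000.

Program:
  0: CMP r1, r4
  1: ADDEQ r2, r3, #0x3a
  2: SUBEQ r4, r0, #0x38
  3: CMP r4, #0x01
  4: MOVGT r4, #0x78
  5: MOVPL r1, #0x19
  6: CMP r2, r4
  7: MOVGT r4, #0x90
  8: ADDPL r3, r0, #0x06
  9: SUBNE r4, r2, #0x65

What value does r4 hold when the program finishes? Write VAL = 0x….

VAL = 0x7a

0: ✓ CMP  NZCV=0000
1: · ADDEQ
2: · SUBEQ
3: ✓ CMP  NZCV=1010
4: · MOVGT
5: · MOVPL
6: ✓ CMP  NZCV=0010
7: ✓ MOVGT  r4←0x90
8: ✓ ADDPL  r3←0x69
9: ✓ SUBNE  r4←0x7a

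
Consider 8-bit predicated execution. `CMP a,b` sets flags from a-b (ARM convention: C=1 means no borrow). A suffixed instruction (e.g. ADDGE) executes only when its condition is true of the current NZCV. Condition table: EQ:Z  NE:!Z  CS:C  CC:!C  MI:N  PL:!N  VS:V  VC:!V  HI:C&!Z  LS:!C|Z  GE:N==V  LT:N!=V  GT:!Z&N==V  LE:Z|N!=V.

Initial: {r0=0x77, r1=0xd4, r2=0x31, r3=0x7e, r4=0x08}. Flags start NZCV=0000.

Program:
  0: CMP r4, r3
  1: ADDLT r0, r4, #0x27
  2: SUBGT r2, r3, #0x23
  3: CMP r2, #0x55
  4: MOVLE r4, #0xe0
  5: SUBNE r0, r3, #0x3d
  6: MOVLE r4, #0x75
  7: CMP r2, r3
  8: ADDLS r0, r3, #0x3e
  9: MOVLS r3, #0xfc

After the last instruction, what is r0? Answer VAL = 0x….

0: ✓ CMP  NZCV=1000
1: ✓ ADDLT  r0←0x2f
2: · SUBGT
3: ✓ CMP  NZCV=1000
4: ✓ MOVLE  r4←0xe0
5: ✓ SUBNE  r0←0x41
6: ✓ MOVLE  r4←0x75
7: ✓ CMP  NZCV=1000
8: ✓ ADDLS  r0←0xbc
9: ✓ MOVLS  r3←0xfc

VAL = 0xbc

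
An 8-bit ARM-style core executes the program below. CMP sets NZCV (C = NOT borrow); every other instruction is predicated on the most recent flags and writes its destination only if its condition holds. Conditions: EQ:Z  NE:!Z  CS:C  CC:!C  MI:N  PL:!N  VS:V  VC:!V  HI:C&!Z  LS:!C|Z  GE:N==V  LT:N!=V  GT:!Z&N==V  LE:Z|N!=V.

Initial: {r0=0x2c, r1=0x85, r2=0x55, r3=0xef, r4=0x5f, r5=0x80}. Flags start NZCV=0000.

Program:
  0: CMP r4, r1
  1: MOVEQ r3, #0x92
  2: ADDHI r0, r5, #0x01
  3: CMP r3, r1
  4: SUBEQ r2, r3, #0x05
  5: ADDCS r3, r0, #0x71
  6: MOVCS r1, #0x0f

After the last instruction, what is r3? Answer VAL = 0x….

[0] flags=1001 → (cmp)
[1] flags=1001 EQ?F → skip
[2] flags=1001 HI?F → skip
[3] flags=0010 → (cmp)
[4] flags=0010 EQ?F → skip
[5] flags=0010 CS?T → r3=0x9d
[6] flags=0010 CS?T → r1=0x0f

VAL = 0x9d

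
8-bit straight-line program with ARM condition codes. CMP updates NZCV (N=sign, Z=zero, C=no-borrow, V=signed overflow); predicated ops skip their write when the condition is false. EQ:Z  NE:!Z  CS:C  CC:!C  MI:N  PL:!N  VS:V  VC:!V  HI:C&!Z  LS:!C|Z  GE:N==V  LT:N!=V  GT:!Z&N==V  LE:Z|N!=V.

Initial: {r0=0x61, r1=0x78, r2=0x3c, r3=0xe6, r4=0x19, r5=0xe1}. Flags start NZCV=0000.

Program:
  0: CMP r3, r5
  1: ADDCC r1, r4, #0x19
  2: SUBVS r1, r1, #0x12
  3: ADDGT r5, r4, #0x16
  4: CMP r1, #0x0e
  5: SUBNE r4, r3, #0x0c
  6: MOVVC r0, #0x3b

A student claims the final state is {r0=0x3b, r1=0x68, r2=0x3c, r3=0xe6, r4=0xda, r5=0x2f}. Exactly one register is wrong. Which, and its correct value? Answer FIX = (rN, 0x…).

[0] flags=0010 → (cmp)
[1] flags=0010 CC?F → skip
[2] flags=0010 VS?F → skip
[3] flags=0010 GT?T → r5=0x2f
[4] flags=0010 → (cmp)
[5] flags=0010 NE?T → r4=0xda
[6] flags=0010 VC?T → r0=0x3b

FIX = (r1, 0x78)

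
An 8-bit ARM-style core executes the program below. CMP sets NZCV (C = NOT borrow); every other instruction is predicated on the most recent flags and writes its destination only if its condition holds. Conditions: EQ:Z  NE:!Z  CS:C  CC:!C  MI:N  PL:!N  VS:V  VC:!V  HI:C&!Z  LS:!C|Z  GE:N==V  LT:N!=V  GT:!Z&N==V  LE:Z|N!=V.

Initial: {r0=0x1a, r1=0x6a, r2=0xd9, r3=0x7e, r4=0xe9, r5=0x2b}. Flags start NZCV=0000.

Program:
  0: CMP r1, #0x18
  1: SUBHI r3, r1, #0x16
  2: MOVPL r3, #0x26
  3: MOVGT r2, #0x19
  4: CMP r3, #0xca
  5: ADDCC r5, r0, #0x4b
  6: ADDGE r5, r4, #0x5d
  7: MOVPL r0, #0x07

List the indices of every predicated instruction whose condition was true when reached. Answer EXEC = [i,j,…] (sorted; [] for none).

EXEC = [1,2,3,5,6,7]

[0] flags=0010 → (cmp)
[1] flags=0010 HI?T → r3=0x54
[2] flags=0010 PL?T → r3=0x26
[3] flags=0010 GT?T → r2=0x19
[4] flags=0000 → (cmp)
[5] flags=0000 CC?T → r5=0x65
[6] flags=0000 GE?T → r5=0x46
[7] flags=0000 PL?T → r0=0x07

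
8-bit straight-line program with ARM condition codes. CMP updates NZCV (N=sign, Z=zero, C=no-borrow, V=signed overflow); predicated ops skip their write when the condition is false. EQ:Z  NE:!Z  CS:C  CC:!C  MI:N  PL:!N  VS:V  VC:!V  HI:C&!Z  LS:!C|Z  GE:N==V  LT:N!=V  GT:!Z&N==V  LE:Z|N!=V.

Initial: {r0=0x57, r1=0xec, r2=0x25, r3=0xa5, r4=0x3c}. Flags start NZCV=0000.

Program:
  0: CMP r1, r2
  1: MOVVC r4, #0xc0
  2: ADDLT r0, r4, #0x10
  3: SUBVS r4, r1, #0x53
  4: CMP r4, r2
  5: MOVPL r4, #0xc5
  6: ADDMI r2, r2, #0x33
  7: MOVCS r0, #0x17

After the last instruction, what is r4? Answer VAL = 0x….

0: ✓ CMP  NZCV=1010
1: ✓ MOVVC  r4←0xc0
2: ✓ ADDLT  r0←0xd0
3: · SUBVS
4: ✓ CMP  NZCV=1010
5: · MOVPL
6: ✓ ADDMI  r2←0x58
7: ✓ MOVCS  r0←0x17

VAL = 0xc0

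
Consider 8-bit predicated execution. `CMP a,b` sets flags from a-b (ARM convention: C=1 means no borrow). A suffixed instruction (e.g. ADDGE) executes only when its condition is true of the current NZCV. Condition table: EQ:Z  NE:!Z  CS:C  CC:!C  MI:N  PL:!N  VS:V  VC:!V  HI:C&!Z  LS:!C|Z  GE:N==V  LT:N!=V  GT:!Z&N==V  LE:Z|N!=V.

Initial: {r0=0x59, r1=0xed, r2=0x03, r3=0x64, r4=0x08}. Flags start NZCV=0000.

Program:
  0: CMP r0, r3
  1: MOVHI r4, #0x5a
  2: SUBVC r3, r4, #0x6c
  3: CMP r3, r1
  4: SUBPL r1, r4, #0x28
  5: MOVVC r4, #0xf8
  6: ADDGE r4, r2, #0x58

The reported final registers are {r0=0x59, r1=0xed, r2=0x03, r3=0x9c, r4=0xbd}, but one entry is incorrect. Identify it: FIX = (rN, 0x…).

FIX = (r4, 0xf8)

0: ✓ CMP  NZCV=1000
1: · MOVHI
2: ✓ SUBVC  r3←0x9c
3: ✓ CMP  NZCV=1000
4: · SUBPL
5: ✓ MOVVC  r4←0xf8
6: · ADDGE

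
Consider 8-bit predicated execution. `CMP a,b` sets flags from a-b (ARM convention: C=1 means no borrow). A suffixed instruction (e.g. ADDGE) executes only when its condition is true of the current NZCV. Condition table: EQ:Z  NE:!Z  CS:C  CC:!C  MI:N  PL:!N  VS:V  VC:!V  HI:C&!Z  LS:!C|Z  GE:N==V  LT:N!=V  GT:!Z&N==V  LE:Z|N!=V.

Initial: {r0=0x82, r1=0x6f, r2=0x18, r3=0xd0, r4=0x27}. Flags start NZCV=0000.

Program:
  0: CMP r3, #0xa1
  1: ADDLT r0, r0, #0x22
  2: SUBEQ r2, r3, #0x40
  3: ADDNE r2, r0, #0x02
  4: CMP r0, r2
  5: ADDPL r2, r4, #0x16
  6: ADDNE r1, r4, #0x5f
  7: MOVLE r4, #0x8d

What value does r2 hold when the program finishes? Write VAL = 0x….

VAL = 0x84

[0] flags=0010 → (cmp)
[1] flags=0010 LT?F → skip
[2] flags=0010 EQ?F → skip
[3] flags=0010 NE?T → r2=0x84
[4] flags=1000 → (cmp)
[5] flags=1000 PL?F → skip
[6] flags=1000 NE?T → r1=0x86
[7] flags=1000 LE?T → r4=0x8d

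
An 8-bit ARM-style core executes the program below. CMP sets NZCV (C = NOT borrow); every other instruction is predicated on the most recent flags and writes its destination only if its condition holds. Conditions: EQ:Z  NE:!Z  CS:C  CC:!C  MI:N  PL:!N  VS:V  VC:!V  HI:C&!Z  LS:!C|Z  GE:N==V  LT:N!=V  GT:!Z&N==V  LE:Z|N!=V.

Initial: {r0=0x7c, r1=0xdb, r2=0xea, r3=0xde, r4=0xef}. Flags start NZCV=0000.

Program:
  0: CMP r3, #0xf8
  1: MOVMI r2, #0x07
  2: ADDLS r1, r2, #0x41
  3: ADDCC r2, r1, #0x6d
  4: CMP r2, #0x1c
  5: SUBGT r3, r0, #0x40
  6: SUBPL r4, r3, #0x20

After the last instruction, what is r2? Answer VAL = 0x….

[0] flags=1000 → (cmp)
[1] flags=1000 MI?T → r2=0x07
[2] flags=1000 LS?T → r1=0x48
[3] flags=1000 CC?T → r2=0xb5
[4] flags=1010 → (cmp)
[5] flags=1010 GT?F → skip
[6] flags=1010 PL?F → skip

VAL = 0xb5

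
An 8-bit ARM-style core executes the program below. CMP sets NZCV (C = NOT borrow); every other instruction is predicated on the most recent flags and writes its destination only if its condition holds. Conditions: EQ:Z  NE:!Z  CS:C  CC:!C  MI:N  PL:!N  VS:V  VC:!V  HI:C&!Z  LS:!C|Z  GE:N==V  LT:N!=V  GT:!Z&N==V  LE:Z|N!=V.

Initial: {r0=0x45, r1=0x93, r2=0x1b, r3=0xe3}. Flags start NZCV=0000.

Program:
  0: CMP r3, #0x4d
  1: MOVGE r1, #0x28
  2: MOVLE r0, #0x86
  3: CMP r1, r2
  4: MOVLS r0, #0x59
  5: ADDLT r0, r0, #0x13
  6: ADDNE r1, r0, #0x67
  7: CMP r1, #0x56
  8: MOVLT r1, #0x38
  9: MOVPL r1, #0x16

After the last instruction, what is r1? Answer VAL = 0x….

[0] flags=1010 → (cmp)
[1] flags=1010 GE?F → skip
[2] flags=1010 LE?T → r0=0x86
[3] flags=0011 → (cmp)
[4] flags=0011 LS?F → skip
[5] flags=0011 LT?T → r0=0x99
[6] flags=0011 NE?T → r1=0x00
[7] flags=1000 → (cmp)
[8] flags=1000 LT?T → r1=0x38
[9] flags=1000 PL?F → skip

VAL = 0x38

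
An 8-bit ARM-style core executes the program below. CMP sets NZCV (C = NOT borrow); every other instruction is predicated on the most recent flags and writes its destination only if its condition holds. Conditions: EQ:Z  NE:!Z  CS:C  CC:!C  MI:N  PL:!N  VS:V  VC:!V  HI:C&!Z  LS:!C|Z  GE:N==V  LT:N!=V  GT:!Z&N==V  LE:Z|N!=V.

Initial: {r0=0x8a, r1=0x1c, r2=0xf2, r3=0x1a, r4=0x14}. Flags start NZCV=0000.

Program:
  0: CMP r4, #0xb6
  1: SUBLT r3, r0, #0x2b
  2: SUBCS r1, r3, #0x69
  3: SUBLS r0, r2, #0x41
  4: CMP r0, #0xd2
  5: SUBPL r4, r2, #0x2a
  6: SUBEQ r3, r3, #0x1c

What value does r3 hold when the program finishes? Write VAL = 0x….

VAL = 0x1a

[0] flags=0000 → (cmp)
[1] flags=0000 LT?F → skip
[2] flags=0000 CS?F → skip
[3] flags=0000 LS?T → r0=0xb1
[4] flags=1000 → (cmp)
[5] flags=1000 PL?F → skip
[6] flags=1000 EQ?F → skip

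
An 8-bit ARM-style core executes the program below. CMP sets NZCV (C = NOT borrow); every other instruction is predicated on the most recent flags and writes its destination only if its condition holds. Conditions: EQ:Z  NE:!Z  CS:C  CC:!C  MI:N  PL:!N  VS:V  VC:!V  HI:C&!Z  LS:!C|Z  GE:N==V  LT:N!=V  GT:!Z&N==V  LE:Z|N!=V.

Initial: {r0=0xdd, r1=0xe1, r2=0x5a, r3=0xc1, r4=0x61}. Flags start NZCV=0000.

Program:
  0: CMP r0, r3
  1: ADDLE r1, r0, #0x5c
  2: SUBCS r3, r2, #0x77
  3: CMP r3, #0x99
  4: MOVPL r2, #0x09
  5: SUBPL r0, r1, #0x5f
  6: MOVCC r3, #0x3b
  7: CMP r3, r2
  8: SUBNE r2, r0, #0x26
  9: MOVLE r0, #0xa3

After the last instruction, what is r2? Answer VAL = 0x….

[0] flags=0010 → (cmp)
[1] flags=0010 LE?F → skip
[2] flags=0010 CS?T → r3=0xe3
[3] flags=0010 → (cmp)
[4] flags=0010 PL?T → r2=0x09
[5] flags=0010 PL?T → r0=0x82
[6] flags=0010 CC?F → skip
[7] flags=1010 → (cmp)
[8] flags=1010 NE?T → r2=0x5c
[9] flags=1010 LE?T → r0=0xa3

VAL = 0x5c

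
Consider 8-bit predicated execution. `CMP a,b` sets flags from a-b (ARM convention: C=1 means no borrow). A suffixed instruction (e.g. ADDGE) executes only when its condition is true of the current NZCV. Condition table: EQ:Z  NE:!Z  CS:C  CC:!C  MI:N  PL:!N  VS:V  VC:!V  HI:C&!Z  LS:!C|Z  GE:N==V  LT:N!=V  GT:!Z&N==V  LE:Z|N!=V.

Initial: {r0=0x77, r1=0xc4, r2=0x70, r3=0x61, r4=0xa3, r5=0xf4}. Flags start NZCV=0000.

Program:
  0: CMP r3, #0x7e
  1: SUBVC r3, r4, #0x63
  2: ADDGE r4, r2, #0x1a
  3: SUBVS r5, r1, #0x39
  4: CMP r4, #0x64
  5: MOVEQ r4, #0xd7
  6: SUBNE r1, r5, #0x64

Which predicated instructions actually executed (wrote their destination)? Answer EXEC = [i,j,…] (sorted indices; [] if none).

[0] flags=1000 → (cmp)
[1] flags=1000 VC?T → r3=0x40
[2] flags=1000 GE?F → skip
[3] flags=1000 VS?F → skip
[4] flags=0011 → (cmp)
[5] flags=0011 EQ?F → skip
[6] flags=0011 NE?T → r1=0x90

EXEC = [1,6]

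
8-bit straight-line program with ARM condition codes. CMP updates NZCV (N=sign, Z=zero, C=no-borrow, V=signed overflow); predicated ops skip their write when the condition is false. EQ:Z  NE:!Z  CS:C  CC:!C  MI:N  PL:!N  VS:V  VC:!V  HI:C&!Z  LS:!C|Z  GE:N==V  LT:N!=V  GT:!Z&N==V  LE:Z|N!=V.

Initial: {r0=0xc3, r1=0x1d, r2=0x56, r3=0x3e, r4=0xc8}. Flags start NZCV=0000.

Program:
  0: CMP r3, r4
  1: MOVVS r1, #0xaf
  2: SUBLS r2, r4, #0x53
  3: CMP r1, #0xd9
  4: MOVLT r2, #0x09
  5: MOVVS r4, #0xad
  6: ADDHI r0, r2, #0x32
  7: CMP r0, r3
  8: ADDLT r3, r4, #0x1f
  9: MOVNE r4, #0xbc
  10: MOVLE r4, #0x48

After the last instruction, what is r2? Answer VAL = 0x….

[0] flags=0000 → (cmp)
[1] flags=0000 VS?F → skip
[2] flags=0000 LS?T → r2=0x75
[3] flags=0000 → (cmp)
[4] flags=0000 LT?F → skip
[5] flags=0000 VS?F → skip
[6] flags=0000 HI?F → skip
[7] flags=1010 → (cmp)
[8] flags=1010 LT?T → r3=0xe7
[9] flags=1010 NE?T → r4=0xbc
[10] flags=1010 LE?T → r4=0x48

VAL = 0x75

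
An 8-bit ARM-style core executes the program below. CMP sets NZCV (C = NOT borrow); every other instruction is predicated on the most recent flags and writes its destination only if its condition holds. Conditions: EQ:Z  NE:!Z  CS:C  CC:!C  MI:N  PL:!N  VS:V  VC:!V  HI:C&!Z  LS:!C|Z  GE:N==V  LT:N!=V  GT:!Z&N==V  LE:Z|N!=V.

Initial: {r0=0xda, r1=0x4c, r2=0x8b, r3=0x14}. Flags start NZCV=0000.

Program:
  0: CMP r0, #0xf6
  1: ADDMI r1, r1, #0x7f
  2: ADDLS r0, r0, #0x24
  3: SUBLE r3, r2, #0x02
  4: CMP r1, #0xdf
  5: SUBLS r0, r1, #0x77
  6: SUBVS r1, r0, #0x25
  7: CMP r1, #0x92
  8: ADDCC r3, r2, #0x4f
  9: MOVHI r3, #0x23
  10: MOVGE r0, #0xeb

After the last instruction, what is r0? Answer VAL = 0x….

0: ✓ CMP  NZCV=1000
1: ✓ ADDMI  r1←0xcb
2: ✓ ADDLS  r0←0xfe
3: ✓ SUBLE  r3←0x89
4: ✓ CMP  NZCV=1000
5: ✓ SUBLS  r0←0x54
6: · SUBVS
7: ✓ CMP  NZCV=0010
8: · ADDCC
9: ✓ MOVHI  r3←0x23
10: ✓ MOVGE  r0←0xeb

VAL = 0xeb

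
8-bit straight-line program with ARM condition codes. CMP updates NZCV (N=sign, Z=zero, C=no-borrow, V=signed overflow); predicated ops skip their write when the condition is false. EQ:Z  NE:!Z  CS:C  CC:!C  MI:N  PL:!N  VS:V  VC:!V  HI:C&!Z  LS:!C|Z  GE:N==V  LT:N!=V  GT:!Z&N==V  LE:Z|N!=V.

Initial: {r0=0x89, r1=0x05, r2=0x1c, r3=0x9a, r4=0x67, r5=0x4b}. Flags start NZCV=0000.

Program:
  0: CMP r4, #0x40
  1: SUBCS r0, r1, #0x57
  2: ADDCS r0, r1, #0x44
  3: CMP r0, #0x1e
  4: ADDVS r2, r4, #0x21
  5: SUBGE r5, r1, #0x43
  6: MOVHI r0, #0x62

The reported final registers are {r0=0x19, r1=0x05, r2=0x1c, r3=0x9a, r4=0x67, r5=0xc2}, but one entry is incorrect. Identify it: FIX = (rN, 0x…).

FIX = (r0, 0x62)

[0] flags=0010 → (cmp)
[1] flags=0010 CS?T → r0=0xae
[2] flags=0010 CS?T → r0=0x49
[3] flags=0010 → (cmp)
[4] flags=0010 VS?F → skip
[5] flags=0010 GE?T → r5=0xc2
[6] flags=0010 HI?T → r0=0x62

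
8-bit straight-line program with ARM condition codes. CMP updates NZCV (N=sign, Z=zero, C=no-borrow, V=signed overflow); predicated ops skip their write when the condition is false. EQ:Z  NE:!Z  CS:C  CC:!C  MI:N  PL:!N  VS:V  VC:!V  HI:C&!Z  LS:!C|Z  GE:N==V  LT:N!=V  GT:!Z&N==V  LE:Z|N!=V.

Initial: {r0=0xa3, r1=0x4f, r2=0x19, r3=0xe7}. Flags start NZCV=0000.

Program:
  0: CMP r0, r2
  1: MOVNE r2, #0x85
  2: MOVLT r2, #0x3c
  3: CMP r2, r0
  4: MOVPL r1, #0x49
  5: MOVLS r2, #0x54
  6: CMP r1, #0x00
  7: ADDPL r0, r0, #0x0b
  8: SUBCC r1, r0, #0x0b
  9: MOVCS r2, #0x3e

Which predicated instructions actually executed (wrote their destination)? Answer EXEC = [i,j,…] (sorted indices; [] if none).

EXEC = [1,2,5,7,9]

0: ✓ CMP  NZCV=1010
1: ✓ MOVNE  r2←0x85
2: ✓ MOVLT  r2←0x3c
3: ✓ CMP  NZCV=1001
4: · MOVPL
5: ✓ MOVLS  r2←0x54
6: ✓ CMP  NZCV=0010
7: ✓ ADDPL  r0←0xae
8: · SUBCC
9: ✓ MOVCS  r2←0x3e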